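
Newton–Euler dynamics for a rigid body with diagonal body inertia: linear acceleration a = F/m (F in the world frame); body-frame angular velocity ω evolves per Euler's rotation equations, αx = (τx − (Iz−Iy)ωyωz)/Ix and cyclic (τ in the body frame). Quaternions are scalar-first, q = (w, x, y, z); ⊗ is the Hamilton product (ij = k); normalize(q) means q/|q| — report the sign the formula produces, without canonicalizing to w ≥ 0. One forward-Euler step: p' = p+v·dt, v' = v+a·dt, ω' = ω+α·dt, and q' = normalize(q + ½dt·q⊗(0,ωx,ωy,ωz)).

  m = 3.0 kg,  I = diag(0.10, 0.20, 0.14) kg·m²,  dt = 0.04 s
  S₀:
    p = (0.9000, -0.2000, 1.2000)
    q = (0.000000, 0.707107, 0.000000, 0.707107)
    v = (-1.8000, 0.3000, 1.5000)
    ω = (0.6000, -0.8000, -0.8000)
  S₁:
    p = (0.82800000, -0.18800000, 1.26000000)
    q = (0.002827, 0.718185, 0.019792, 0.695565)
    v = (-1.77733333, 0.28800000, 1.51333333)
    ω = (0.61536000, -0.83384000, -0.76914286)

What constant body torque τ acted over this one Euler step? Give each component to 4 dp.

τ = (0.0000, -0.1500, 0.0600)

Δω = ω₁−ω₀ = (0.01536000, -0.03384000, 0.03085714)
precession coupling = (-0.0384, 0.0192, -0.0480)
τ = I·(Δω/dt) + ω₀×(Iω₀) = (0.0000, -0.1500, 0.0600)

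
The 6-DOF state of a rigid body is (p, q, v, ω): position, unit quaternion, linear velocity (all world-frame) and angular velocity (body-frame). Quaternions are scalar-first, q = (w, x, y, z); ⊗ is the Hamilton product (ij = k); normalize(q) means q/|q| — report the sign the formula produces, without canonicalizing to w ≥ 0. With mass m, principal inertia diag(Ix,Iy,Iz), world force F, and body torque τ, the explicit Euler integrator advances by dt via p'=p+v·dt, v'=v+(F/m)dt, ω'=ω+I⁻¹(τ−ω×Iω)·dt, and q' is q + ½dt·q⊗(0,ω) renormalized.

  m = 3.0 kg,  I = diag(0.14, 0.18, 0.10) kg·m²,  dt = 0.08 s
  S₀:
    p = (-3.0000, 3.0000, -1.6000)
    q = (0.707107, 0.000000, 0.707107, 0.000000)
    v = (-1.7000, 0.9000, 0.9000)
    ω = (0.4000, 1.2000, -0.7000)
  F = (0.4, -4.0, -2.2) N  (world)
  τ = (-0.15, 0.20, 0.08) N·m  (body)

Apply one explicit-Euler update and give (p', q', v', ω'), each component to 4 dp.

p' = (-3.1360, 3.0720, -1.5280)
q' = (0.6720, -0.0085, 0.7398, -0.0311)
v' = (-1.6893, 0.7933, 0.8413)
ω' = (0.2759, 1.2939, -0.6514)

angular accel α = (-1.5514, 1.1733, 0.6080)
new body rate ω' = (0.2759, 1.2939, -0.6514)
Hamilton product q⊗(0,ω) = (-0.8485284, -0.2121321, 0.8485284, -0.7778177)
updated quaternion q' = (0.6720, -0.0085, 0.7398, -0.0311)
a = (0.1333, -1.3333, -0.7333)
p + v·dt = (-3.1360, 3.0720, -1.5280)
new velocity v' = (-1.6893, 0.7933, 0.8413)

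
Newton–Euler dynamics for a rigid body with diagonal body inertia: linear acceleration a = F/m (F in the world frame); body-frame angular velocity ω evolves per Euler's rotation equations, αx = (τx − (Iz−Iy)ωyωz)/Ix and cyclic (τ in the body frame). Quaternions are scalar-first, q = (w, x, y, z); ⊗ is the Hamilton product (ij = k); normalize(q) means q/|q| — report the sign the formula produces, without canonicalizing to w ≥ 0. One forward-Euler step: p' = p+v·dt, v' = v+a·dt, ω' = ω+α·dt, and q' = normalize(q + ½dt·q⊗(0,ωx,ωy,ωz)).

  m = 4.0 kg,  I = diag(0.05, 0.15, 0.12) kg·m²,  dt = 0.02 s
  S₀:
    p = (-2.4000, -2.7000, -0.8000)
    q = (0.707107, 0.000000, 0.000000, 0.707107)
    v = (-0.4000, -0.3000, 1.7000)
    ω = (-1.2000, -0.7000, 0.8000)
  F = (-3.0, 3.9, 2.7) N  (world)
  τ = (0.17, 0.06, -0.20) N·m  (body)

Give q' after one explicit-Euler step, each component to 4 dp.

q⊗(0,ω) = (-0.5656856, -0.3535535, -1.3435033, 0.5656856)
q + ½dt·q⊗(0,ω), renormalized = (0.7014, -0.0035, -0.0134, 0.7127)

q' = (0.7014, -0.0035, -0.0134, 0.7127)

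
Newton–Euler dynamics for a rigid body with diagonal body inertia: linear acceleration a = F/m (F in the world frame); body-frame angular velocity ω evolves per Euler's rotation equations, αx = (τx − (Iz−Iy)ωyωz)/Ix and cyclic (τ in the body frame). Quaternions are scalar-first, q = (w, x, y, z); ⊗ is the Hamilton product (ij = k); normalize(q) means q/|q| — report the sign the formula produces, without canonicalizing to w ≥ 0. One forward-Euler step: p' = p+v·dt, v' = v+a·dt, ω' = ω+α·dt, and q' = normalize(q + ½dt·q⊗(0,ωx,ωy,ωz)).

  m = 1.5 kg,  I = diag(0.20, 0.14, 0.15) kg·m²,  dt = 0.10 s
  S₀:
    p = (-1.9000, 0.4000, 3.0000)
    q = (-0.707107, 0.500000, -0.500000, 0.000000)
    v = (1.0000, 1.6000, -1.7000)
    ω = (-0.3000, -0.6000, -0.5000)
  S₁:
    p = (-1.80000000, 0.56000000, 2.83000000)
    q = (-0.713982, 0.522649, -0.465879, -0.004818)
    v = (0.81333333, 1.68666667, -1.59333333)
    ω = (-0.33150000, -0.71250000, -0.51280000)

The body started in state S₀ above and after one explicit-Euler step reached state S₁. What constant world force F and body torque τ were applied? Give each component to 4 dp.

Δω = ω₁−ω₀ = (-0.03150000, -0.11250000, -0.01280000)
ω₀×(Iω₀) = (0.0030, 0.0075, -0.0108)
I·α + gyro = (-0.0600, -0.1500, -0.0300)
v₁ − v₀ = (-0.18666667, 0.08666667, 0.10666667)
F = m·Δv/dt = (-2.8000, 1.3000, 1.6000)

F = (-2.8000, 1.3000, 1.6000)
τ = (-0.0600, -0.1500, -0.0300)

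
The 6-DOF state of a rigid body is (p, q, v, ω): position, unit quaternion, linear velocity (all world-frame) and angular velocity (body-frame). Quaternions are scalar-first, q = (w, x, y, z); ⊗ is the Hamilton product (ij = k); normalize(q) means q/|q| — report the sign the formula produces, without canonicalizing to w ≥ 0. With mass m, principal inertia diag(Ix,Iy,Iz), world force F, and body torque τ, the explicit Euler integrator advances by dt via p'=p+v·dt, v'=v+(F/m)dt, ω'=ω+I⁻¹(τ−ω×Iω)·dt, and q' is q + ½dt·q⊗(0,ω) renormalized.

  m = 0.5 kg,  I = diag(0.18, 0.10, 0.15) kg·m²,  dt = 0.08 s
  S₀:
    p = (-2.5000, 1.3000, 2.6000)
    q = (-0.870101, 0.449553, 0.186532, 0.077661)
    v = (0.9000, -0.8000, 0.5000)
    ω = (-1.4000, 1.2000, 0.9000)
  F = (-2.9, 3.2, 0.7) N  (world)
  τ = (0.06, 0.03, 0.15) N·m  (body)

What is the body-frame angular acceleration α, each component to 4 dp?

precession coupling ω×(Iω) = (0.0540, -0.0378, 0.1344)
(τ − ω×Iω)/I = (0.0333, 0.6780, 0.1040)

α = (0.0333, 0.6780, 0.1040)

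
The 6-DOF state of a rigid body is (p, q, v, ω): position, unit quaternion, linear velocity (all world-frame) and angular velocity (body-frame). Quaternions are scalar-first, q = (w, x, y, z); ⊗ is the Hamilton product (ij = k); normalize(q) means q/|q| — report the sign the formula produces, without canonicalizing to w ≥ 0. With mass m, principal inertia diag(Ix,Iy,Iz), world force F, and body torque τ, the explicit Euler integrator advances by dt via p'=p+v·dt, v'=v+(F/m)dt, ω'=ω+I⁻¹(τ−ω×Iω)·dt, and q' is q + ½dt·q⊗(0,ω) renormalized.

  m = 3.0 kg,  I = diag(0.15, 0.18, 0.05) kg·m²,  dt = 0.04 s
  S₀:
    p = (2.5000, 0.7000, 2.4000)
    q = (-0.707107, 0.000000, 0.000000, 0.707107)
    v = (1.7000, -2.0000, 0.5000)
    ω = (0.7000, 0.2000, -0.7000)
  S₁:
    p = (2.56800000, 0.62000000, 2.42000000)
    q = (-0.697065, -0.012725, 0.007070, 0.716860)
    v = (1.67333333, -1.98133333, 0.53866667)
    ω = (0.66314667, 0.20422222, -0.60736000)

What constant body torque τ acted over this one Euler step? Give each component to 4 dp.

rate change Δω = (-0.03685333, 0.00422222, 0.09264000)
τ = I·(Δω/dt) + ω₀×(Iω₀) = (-0.1200, -0.0300, 0.1200)

τ = (-0.1200, -0.0300, 0.1200)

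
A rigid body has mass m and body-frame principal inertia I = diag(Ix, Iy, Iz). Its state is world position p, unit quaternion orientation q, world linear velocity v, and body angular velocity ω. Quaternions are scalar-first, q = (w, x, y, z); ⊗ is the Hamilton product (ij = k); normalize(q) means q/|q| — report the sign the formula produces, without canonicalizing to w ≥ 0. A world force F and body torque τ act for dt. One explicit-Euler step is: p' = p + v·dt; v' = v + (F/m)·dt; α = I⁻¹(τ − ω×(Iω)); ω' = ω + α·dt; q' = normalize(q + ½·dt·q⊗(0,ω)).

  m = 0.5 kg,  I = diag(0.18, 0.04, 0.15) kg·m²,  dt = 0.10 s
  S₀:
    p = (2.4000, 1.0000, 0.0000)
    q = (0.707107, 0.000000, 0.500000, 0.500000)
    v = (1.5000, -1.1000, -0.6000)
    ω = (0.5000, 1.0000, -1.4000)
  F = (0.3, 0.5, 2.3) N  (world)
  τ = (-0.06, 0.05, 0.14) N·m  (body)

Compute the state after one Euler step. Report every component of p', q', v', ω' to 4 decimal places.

a = (0.6000, 1.0000, 4.6000)
p' = p + v·dt = (2.5500, 0.8900, -0.0600)
new velocity v' = (1.5600, -1.0000, -0.1400)
precession coupling ω×(Iω) = (-0.1540, -0.0210, -0.0700)
(τ − ω×Iω)/I = (0.5222, 1.7750, 1.4000)
ω' = ω + α·dt = (0.5522, 1.1775, -1.2600)
2q̇ = q⊗(0,ω) = (0.2000000, -0.8464465, 0.9571070, -1.2399498)
updated quaternion q' = (0.7142, -0.0422, 0.5457, 0.4363)

p' = (2.5500, 0.8900, -0.0600)
q' = (0.7142, -0.0422, 0.5457, 0.4363)
v' = (1.5600, -1.0000, -0.1400)
ω' = (0.5522, 1.1775, -1.2600)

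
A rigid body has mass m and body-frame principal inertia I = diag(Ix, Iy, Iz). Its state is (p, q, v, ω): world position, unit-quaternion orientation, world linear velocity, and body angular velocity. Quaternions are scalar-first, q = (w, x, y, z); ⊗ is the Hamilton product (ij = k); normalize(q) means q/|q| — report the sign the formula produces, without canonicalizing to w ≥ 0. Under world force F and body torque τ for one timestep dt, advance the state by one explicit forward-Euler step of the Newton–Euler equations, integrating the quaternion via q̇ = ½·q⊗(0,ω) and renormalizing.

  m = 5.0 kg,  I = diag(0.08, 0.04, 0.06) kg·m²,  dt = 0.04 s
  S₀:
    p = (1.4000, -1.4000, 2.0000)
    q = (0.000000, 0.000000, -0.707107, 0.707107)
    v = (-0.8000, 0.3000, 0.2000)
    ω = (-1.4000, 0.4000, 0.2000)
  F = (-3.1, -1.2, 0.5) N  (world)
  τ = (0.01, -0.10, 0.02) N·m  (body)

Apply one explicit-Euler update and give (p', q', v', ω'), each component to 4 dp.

p' = (1.3680, -1.3880, 2.0080)
q' = (0.0028, -0.0085, -0.7266, 0.6870)
v' = (-0.8248, 0.2904, 0.2040)
ω' = (-1.3958, 0.3056, 0.1984)

a = (-0.6200, -0.2400, 0.1000)
p' = p + v·dt = (1.3680, -1.3880, 2.0080)
new velocity v' = (-0.8248, 0.2904, 0.2040)
(τ − ω×Iω)/I = (0.1050, -2.3600, -0.0400)
ω' = ω + α·dt = (-1.3958, 0.3056, 0.1984)
Hamilton product q⊗(0,ω) = (0.1414214, -0.4242642, -0.9899498, -0.9899498)
q' = normalize(q + ½dt·q⊗(0,ω)) = (0.0028, -0.0085, -0.7266, 0.6870)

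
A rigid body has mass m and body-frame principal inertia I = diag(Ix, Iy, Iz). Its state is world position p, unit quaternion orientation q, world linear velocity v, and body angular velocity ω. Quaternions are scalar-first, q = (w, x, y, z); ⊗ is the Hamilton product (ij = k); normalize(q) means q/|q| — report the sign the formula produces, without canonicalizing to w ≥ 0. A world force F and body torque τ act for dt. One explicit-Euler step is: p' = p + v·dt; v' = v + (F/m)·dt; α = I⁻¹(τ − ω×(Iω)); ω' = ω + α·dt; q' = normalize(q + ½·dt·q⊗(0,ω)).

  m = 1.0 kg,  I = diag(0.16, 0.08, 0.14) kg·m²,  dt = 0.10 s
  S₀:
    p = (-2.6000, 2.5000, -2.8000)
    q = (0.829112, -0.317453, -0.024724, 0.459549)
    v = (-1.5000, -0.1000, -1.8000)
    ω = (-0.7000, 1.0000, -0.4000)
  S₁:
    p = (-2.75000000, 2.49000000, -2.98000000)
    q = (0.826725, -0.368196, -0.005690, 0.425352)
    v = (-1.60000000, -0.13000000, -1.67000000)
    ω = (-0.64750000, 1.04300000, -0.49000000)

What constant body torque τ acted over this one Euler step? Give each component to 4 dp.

τ = (0.0600, 0.0400, -0.0700)

rate change Δω = (0.05250000, 0.04300000, -0.09000000)
τ = I·(Δω/dt) + ω₀×(Iω₀) = (0.0600, 0.0400, -0.0700)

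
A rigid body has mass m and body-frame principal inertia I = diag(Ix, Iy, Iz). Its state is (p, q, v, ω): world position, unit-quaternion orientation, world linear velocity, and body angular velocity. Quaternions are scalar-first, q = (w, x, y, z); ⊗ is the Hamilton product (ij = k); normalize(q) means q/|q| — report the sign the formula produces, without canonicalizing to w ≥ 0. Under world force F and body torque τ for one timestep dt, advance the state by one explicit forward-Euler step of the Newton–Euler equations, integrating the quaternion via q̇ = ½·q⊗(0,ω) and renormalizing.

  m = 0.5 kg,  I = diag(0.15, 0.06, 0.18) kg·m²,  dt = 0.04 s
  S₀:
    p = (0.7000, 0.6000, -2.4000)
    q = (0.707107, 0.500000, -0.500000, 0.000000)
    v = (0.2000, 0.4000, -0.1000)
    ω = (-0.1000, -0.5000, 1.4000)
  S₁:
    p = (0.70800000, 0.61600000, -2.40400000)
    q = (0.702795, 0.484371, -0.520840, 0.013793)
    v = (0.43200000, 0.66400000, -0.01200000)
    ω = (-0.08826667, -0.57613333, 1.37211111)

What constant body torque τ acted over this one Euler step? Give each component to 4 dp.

τ = (-0.0400, -0.1100, -0.1300)

ω₁ − ω₀ = (0.01173333, -0.07613333, -0.02788889)
I·α + gyro = (-0.0400, -0.1100, -0.1300)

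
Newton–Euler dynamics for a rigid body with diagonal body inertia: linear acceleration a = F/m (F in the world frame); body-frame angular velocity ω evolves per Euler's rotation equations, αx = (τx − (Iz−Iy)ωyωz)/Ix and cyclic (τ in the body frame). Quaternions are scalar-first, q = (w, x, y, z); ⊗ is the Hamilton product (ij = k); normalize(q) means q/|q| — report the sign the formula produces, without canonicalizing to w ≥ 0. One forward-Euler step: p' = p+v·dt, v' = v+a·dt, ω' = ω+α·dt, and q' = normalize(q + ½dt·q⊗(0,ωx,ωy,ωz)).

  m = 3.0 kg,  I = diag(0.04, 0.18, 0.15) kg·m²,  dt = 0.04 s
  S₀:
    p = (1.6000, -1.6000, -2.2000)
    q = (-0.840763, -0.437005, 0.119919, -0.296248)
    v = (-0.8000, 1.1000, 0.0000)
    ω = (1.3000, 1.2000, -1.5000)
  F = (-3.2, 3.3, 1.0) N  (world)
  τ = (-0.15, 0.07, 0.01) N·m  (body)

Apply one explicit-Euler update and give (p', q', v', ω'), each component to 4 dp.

ω×(Iω) gyroscopic = (0.0540, 0.2145, 0.2184)
angular accel α = (-5.1000, -0.8028, -1.3893)
ω' = ω + α·dt = (1.0960, 1.1679, -1.5556)
q⊗(0,ω) = (-0.0201683, -0.9173728, -2.0495455, 0.5808438)
q' = normalize(q + ½dt·q⊗(0,ω)) = (-0.8403, -0.4549, 0.0788, -0.2843)
linear accel F/m = (-1.0667, 1.1000, 0.3333)
p + v·dt = (1.5680, -1.5560, -2.2000)
new velocity v' = (-0.8427, 1.1440, 0.0133)

p' = (1.5680, -1.5560, -2.2000)
q' = (-0.8403, -0.4549, 0.0788, -0.2843)
v' = (-0.8427, 1.1440, 0.0133)
ω' = (1.0960, 1.1679, -1.5556)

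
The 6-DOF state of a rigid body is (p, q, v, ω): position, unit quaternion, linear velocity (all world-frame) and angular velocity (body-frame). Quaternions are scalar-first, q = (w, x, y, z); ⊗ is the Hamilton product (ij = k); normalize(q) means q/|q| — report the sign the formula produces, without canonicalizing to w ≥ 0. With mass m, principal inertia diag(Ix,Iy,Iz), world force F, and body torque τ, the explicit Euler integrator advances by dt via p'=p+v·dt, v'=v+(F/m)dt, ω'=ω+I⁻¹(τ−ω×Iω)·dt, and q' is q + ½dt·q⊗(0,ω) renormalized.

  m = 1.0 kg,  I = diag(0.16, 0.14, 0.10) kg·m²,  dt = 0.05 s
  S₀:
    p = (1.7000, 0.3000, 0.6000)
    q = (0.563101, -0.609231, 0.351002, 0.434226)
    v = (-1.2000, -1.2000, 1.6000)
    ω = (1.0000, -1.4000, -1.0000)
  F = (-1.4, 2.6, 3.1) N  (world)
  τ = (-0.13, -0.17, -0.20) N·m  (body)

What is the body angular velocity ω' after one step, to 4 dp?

ω' = (0.9769, -1.4393, -1.1140)

ω×(Iω) gyroscopic = (-0.0560, -0.0600, 0.0280)
(τ − ω×Iω)/I = (-0.4625, -0.7857, -2.2800)
ω' = ω + α·dt = (0.9769, -1.4393, -1.1140)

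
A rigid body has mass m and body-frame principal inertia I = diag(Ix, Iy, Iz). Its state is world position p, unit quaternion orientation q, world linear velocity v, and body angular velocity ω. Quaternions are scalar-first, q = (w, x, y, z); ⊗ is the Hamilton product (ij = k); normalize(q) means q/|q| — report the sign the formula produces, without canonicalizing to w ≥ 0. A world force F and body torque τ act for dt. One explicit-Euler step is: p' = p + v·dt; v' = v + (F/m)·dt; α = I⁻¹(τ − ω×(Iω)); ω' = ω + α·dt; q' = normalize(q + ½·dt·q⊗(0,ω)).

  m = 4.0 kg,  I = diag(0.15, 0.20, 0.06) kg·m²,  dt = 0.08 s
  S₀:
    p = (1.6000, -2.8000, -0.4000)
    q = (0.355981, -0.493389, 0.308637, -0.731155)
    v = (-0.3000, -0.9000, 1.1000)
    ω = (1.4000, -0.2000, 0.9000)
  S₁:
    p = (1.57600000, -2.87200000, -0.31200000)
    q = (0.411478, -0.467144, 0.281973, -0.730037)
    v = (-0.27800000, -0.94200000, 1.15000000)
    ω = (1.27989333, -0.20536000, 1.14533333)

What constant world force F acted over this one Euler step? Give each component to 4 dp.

velocity change Δv = (0.02200000, -0.04200000, 0.05000000)
m·(v₁−v₀)/dt = (1.1000, -2.1000, 2.5000)

F = (1.1000, -2.1000, 2.5000)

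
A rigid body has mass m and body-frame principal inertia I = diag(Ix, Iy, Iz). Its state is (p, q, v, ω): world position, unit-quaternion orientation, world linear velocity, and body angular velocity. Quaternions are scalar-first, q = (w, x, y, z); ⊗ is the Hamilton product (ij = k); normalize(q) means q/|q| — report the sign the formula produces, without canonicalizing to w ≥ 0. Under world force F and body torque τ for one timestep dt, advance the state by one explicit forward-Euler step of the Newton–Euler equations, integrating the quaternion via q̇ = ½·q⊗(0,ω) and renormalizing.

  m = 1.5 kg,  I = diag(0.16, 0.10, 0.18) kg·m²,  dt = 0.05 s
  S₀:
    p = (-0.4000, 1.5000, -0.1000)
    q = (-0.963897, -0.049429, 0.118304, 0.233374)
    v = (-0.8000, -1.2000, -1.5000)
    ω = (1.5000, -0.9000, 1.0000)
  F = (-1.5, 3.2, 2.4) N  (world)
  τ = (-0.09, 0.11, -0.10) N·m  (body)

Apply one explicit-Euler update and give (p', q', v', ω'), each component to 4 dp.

(τ − ω×Iω)/I = (-0.1125, 1.4000, -1.0056)
ω' = ω + α·dt = (1.4944, -0.8300, 0.9497)
q⊗(0,ω) = (-0.0527569, -1.1175049, 1.2669973, -1.0968669)
q + ½dt·q⊗(0,ω), renormalized = (-0.9640, -0.0773, 0.1498, 0.2057)
a = (-1.0000, 2.1333, 1.6000)
new position p' = (-0.4400, 1.4400, -0.1750)
new velocity v' = (-0.8500, -1.0933, -1.4200)

p' = (-0.4400, 1.4400, -0.1750)
q' = (-0.9640, -0.0773, 0.1498, 0.2057)
v' = (-0.8500, -1.0933, -1.4200)
ω' = (1.4944, -0.8300, 0.9497)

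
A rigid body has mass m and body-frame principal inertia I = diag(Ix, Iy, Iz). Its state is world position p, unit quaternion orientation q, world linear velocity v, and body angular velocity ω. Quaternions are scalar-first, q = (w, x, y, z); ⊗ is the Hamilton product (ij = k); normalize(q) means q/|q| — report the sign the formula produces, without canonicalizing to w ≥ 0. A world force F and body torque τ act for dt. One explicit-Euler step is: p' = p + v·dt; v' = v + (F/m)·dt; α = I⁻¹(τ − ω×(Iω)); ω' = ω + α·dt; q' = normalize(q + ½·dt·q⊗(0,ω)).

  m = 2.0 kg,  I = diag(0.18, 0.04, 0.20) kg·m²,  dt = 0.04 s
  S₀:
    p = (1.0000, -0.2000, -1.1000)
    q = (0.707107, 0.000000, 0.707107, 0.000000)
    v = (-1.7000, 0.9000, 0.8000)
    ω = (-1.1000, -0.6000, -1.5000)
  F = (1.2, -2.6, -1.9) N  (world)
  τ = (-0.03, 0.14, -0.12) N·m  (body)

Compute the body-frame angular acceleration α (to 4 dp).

α = (-0.9667, 4.3250, -0.1380)

precession coupling ω×(Iω) = (0.1440, -0.0330, -0.0924)
angular accel α = (-0.9667, 4.3250, -0.1380)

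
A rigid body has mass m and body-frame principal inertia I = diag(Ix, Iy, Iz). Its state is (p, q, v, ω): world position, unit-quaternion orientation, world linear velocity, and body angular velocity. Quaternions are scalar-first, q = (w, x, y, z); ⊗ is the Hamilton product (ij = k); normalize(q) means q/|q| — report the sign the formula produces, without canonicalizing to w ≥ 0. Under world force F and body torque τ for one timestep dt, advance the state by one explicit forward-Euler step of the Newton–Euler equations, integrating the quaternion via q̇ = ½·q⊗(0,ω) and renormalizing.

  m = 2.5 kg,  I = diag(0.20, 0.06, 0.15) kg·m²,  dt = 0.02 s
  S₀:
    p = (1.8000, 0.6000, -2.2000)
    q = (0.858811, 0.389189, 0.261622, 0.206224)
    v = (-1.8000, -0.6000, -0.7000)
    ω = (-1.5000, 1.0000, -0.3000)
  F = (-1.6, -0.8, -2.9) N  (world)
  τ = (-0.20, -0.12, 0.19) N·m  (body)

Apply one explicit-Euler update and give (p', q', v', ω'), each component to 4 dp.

p' = (1.7640, 0.5880, -2.2140)
q' = (0.8625, 0.3734, 0.2682, 0.2114)
v' = (-1.8128, -0.6064, -0.7232)
ω' = (-1.5173, 0.9525, -0.3027)

a = (-0.6400, -0.3200, -1.1600)
new position p' = (1.7640, 0.5880, -2.2140)
new velocity v' = (-1.8128, -0.6064, -0.7232)
(τ − ω×Iω)/I = (-0.8650, -2.3750, -0.1333)
ω + α·dt = (-1.5173, 0.9525, -0.3027)
q⊗(0,ω) = (0.3840287, -1.5729271, 0.6662317, 0.5239787)
q' = normalize(q + ½dt·q⊗(0,ω)) = (0.8625, 0.3734, 0.2682, 0.2114)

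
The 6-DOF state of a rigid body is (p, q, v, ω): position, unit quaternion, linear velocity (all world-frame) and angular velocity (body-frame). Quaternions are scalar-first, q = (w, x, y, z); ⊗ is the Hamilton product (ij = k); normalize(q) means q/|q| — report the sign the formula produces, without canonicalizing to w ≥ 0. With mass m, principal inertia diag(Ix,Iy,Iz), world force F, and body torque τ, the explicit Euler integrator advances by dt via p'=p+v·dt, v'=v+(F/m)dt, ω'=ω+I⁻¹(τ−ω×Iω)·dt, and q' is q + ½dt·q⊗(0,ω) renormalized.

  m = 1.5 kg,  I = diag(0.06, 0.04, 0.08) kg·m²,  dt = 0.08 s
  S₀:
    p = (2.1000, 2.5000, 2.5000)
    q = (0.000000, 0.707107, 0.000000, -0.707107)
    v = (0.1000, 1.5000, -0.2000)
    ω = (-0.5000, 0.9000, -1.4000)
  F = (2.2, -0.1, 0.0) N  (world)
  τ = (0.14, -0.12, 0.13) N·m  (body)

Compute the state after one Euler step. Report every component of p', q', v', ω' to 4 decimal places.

(τ − ω×Iω)/I = (3.1733, -2.6500, 1.5125)
new body rate ω' = (-0.2461, 0.6880, -1.2790)
2q̇ = q⊗(0,ω) = (-0.6363963, 0.6363963, 1.3435033, 0.6363963)
q' = normalize(q + ½dt·q⊗(0,ω)) = (-0.0254, 0.7308, 0.0536, -0.6800)
p + v·dt = (2.1080, 2.6200, 2.4840)
new velocity v' = (0.2173, 1.4947, -0.2000)

p' = (2.1080, 2.6200, 2.4840)
q' = (-0.0254, 0.7308, 0.0536, -0.6800)
v' = (0.2173, 1.4947, -0.2000)
ω' = (-0.2461, 0.6880, -1.2790)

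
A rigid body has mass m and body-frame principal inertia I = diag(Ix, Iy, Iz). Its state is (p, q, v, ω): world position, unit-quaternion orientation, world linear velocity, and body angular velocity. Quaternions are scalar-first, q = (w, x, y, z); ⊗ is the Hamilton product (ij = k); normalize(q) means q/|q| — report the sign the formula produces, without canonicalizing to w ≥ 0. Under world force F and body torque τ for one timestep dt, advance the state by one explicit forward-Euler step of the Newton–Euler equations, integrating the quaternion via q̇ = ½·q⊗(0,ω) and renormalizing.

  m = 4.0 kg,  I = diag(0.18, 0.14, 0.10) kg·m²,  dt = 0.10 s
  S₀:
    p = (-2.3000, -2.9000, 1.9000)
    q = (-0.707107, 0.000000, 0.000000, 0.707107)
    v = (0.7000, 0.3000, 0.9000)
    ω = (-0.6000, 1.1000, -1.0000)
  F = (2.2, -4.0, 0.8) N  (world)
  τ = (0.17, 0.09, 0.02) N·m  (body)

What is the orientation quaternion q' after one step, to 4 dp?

q' = (-0.6696, -0.0176, -0.0599, 0.7401)

2q̇ = q⊗(0,ω) = (0.7071070, -0.3535535, -1.2020819, 0.7071070)
q + ½dt·q⊗(0,ω), renormalized = (-0.6696, -0.0176, -0.0599, 0.7401)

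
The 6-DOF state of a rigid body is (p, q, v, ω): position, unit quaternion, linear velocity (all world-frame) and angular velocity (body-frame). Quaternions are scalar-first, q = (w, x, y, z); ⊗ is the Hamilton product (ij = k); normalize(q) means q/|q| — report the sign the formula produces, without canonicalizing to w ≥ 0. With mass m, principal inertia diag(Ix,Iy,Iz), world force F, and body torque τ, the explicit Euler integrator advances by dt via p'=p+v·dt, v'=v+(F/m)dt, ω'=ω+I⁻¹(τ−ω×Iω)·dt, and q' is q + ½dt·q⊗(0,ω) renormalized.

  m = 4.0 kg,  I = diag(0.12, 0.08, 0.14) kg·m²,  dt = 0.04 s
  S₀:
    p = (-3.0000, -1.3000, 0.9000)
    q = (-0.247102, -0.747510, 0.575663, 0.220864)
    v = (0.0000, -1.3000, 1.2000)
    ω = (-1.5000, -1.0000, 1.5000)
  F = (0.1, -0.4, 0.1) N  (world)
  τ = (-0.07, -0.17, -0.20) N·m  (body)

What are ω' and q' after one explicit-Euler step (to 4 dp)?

α = I⁻¹(τ − ω×Iω) = (0.1667, -2.6875, -1.0000)
ω' = ω + α·dt = (-1.4933, -1.1075, 1.4600)
Hamilton product q⊗(0,ω) = (-0.8768980, 1.4550115, 1.0370710, 1.2403515)
q' = normalize(q + ½dt·q⊗(0,ω)) = (-0.2643, -0.7176, 0.5957, 0.2454)

ω' = (-1.4933, -1.1075, 1.4600)
q' = (-0.2643, -0.7176, 0.5957, 0.2454)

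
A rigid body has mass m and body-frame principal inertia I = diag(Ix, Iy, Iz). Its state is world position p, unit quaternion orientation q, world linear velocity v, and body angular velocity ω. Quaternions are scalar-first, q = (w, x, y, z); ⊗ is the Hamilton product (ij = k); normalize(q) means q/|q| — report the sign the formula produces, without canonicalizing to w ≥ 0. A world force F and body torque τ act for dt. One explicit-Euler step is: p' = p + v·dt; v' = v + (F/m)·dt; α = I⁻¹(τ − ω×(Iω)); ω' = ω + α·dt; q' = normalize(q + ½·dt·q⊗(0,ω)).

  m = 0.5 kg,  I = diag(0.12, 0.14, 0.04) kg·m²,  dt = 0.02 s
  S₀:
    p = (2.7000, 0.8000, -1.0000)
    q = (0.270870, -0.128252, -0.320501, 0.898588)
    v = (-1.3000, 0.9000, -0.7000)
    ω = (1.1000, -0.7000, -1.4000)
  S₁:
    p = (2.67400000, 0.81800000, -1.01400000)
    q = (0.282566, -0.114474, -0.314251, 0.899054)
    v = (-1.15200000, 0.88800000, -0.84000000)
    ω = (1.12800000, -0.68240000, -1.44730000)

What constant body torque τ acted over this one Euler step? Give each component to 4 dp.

τ = (0.0700, 0.0000, -0.1100)

ω₁ − ω₀ = (0.02800000, 0.01760000, -0.04730000)
gyro term ω₀×Iω₀ = (-0.0980, -0.1232, -0.0154)
applied torque τ = (0.0700, 0.0000, -0.1100)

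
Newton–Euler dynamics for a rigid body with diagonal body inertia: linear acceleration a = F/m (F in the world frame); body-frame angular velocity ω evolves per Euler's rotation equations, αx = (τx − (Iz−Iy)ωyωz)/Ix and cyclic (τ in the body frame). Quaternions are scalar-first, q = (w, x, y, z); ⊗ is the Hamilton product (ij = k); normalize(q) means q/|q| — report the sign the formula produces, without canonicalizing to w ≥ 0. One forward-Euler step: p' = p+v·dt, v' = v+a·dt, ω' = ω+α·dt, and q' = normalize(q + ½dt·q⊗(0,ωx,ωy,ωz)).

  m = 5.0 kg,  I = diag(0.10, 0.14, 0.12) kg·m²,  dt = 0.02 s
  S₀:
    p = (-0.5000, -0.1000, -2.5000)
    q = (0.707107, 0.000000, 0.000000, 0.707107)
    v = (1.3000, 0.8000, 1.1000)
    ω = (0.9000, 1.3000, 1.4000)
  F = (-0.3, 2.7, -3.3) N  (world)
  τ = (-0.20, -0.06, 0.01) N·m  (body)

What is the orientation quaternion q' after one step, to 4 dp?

q' = (0.6971, -0.0028, 0.0156, 0.7168)

Hamilton product q⊗(0,ω) = (-0.9899498, -0.2828428, 1.5556354, 0.9899498)
q' = normalize(q + ½dt·q⊗(0,ω)) = (0.6971, -0.0028, 0.0156, 0.7168)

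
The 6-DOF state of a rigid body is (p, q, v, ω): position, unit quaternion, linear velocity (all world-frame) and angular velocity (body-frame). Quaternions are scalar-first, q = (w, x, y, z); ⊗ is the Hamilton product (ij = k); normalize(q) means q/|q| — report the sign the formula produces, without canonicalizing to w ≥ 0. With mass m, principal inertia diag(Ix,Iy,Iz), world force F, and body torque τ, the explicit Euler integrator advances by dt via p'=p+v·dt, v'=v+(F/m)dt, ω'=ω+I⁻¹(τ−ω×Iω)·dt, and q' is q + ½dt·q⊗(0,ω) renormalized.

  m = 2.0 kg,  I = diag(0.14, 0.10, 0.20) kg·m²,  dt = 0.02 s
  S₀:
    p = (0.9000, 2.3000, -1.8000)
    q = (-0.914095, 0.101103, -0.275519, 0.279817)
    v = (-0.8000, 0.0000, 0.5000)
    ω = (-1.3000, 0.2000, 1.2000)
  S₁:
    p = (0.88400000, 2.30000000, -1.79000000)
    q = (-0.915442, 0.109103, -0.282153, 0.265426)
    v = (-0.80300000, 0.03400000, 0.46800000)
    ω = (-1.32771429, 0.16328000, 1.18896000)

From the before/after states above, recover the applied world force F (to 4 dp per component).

Δv = v₁−v₀ = (-0.00300000, 0.03400000, -0.03200000)
m·(v₁−v₀)/dt = (-0.3000, 3.4000, -3.2000)

F = (-0.3000, 3.4000, -3.2000)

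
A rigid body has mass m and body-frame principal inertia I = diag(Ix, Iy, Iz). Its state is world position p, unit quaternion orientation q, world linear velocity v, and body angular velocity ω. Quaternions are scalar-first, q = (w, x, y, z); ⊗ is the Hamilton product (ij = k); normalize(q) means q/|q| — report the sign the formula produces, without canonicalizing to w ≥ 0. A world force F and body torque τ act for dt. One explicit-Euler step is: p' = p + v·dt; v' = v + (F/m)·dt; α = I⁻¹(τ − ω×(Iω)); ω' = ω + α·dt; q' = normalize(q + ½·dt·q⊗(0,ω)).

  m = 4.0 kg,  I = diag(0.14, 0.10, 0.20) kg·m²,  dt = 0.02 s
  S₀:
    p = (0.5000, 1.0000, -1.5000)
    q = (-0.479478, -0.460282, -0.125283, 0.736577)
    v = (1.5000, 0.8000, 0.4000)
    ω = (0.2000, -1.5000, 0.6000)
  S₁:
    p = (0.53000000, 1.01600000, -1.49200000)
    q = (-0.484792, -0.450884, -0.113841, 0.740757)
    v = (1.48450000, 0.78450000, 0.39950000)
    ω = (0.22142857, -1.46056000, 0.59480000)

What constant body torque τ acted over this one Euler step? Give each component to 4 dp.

τ = (0.0600, 0.1900, -0.0400)

rate change Δω = (0.02142857, 0.03944000, -0.00520000)
τ = I·(Δω/dt) + ω₀×(Iω₀) = (0.0600, 0.1900, -0.0400)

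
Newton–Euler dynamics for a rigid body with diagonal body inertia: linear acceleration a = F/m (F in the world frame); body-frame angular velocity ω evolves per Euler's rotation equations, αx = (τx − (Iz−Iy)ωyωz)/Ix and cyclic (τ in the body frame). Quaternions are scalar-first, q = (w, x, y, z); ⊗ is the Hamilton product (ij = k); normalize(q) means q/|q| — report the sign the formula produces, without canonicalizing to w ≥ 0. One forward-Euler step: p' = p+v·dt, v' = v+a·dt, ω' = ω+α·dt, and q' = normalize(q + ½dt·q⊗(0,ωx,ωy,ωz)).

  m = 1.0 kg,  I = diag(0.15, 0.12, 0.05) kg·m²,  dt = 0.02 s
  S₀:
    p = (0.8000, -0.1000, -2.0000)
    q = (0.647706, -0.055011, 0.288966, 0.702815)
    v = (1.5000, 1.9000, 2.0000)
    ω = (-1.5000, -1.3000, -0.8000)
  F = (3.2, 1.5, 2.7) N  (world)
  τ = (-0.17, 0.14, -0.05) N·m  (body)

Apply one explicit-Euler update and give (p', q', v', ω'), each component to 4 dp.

a = (3.2000, 1.5000, 2.7000)
p + v·dt = (0.8300, -0.0620, -1.9600)
new velocity v' = (1.5640, 1.9300, 2.0540)
angular accel α = (-0.6480, 0.1667, 0.1700)
ω + α·dt = (-1.5130, -1.2967, -0.7966)
2q̇ = q⊗(0,ω) = (0.8553913, -0.2890723, -1.9402491, -0.0132015)
updated quaternion q' = (0.6561, -0.0579, 0.2695, 0.7025)

p' = (0.8300, -0.0620, -1.9600)
q' = (0.6561, -0.0579, 0.2695, 0.7025)
v' = (1.5640, 1.9300, 2.0540)
ω' = (-1.5130, -1.2967, -0.7966)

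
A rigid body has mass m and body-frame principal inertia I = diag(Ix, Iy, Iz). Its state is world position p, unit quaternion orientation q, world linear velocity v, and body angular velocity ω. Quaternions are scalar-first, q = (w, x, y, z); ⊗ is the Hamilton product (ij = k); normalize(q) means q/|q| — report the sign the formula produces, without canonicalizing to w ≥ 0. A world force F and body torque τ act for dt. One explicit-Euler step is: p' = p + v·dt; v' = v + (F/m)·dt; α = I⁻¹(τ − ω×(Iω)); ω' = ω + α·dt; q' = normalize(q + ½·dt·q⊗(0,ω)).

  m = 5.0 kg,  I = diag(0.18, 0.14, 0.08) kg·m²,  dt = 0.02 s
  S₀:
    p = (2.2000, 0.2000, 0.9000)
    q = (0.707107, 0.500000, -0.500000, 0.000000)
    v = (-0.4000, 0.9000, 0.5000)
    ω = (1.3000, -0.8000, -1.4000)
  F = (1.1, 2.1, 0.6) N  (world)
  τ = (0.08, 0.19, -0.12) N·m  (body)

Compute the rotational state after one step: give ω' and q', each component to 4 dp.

gyro term ω×Iω = (-0.0672, -0.1820, 0.0416)
angular accel α = (0.8178, 2.6571, -2.0200)
ω + α·dt = (1.3164, -0.7469, -1.4404)
2q̇ = q⊗(0,ω) = (-1.0500000, 1.6192391, 0.1343144, -0.7399498)
q + ½dt·q⊗(0,ω), renormalized = (0.6965, 0.5161, -0.4985, -0.0074)

ω' = (1.3164, -0.7469, -1.4404)
q' = (0.6965, 0.5161, -0.4985, -0.0074)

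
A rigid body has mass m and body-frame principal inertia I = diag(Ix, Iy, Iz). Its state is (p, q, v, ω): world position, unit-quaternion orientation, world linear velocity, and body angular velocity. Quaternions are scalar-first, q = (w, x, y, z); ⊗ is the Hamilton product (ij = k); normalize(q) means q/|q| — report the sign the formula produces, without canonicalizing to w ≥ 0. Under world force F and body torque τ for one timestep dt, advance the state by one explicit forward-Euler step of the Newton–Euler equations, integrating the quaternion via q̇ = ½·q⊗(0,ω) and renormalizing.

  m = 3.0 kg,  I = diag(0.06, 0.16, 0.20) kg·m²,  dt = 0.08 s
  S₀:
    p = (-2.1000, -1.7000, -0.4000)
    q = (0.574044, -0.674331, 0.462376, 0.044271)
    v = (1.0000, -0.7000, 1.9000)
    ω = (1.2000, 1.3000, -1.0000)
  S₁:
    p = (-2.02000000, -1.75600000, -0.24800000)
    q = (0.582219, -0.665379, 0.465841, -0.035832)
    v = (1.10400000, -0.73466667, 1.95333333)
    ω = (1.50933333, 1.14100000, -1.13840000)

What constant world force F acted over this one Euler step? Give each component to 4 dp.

velocity change Δv = (0.10400000, -0.03466667, 0.05333333)
applied force F = (3.9000, -1.3000, 2.0000)

F = (3.9000, -1.3000, 2.0000)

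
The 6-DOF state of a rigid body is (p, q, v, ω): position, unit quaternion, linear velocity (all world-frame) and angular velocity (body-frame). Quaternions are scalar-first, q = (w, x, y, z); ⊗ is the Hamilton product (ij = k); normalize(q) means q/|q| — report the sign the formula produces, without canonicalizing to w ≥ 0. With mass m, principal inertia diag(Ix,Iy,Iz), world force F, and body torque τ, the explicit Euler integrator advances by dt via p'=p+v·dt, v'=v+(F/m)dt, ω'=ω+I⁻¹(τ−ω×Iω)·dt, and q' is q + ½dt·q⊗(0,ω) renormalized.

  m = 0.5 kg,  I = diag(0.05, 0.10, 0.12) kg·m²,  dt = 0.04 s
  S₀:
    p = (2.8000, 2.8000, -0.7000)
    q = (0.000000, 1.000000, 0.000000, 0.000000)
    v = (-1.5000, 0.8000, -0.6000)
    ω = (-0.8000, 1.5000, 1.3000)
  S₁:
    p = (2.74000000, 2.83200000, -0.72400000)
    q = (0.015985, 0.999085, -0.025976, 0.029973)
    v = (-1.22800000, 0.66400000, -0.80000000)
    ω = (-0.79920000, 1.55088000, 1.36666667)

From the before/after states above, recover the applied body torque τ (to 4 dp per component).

τ = (0.0400, 0.2000, 0.1400)

Δω = ω₁−ω₀ = (0.00080000, 0.05088000, 0.06666667)
I·α + gyro = (0.0400, 0.2000, 0.1400)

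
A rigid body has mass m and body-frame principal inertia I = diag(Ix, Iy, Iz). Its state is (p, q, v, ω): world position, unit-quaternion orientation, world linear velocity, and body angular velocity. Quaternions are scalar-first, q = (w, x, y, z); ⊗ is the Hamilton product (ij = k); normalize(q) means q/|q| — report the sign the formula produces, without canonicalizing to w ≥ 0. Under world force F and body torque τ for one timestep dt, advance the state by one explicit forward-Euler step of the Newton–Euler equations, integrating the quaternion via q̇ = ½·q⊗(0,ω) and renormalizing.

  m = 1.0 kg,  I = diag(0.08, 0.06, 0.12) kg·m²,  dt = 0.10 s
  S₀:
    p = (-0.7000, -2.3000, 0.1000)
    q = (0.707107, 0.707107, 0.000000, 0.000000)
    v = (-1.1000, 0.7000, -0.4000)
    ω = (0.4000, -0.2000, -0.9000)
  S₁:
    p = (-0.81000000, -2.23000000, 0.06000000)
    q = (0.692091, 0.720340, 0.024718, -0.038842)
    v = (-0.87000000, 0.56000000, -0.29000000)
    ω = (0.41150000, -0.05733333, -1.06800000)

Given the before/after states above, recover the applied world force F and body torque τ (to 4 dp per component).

F = (2.3000, -1.4000, 1.1000)
τ = (0.0200, 0.1000, -0.2000)

Δv = v₁−v₀ = (0.23000000, -0.14000000, 0.11000000)
m·(v₁−v₀)/dt = (2.3000, -1.4000, 1.1000)
ω₁ − ω₀ = (0.01150000, 0.14266667, -0.16800000)
applied torque τ = (0.0200, 0.1000, -0.2000)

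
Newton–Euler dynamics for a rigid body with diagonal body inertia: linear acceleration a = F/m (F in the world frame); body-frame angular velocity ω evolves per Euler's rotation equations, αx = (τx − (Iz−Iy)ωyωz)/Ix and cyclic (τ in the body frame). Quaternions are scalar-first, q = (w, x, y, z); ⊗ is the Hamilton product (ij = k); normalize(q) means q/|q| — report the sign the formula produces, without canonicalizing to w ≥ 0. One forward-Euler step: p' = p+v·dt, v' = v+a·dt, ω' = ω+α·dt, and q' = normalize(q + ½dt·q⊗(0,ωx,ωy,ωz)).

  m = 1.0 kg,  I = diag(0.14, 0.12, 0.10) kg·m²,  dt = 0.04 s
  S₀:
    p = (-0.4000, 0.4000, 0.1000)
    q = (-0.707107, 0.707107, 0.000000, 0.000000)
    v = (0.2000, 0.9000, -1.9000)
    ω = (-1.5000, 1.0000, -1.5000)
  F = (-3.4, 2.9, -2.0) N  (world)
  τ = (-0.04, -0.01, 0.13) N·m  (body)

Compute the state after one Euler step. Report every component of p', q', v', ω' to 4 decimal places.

p' = (-0.3920, 0.4360, 0.0240)
q' = (-0.6851, 0.7275, 0.0071, 0.0353)
v' = (0.0640, 1.0160, -1.9800)
ω' = (-1.5200, 0.9667, -1.4600)

p' = p + v·dt = (-0.3920, 0.4360, 0.0240)
v' = v + a·dt = (0.0640, 1.0160, -1.9800)
gyro term ω×Iω = (0.0300, 0.0900, 0.0300)
(τ − ω×Iω)/I = (-0.5000, -0.8333, 1.0000)
new body rate ω' = (-1.5200, 0.9667, -1.4600)
2q̇ = q⊗(0,ω) = (1.0606605, 1.0606605, 0.3535535, 1.7677675)
q + ½dt·q⊗(0,ω), renormalized = (-0.6851, 0.7275, 0.0071, 0.0353)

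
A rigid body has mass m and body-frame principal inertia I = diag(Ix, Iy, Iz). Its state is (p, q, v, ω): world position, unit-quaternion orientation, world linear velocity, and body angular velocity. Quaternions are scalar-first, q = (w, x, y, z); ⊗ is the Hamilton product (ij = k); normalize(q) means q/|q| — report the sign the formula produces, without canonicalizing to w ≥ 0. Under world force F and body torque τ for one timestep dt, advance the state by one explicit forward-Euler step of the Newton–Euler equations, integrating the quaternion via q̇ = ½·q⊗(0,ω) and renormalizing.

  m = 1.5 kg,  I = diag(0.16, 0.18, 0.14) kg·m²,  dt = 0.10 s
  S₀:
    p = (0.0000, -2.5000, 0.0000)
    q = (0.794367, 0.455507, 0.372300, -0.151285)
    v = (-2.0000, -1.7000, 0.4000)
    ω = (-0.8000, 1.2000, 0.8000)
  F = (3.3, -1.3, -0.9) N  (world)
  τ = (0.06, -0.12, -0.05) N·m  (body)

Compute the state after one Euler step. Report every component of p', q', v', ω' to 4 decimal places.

p' = (-0.2000, -2.6700, 0.0400)
q' = (0.7936, 0.4462, 0.4064, -0.0770)
v' = (-1.7800, -1.7867, 0.3400)
ω' = (-0.7385, 1.1404, 0.7780)

gyro term ω×Iω = (-0.0384, -0.0128, -0.0192)
angular accel α = (0.6150, -0.5956, -0.2200)
ω + α·dt = (-0.7385, 1.1404, 0.7780)
2q̇ = q⊗(0,ω) = (0.0386736, -0.1561116, 0.7098628, 1.4799420)
q' = normalize(q + ½dt·q⊗(0,ω)) = (0.7936, 0.4462, 0.4064, -0.0770)
a = F/m = (2.2000, -0.8667, -0.6000)
p + v·dt = (-0.2000, -2.6700, 0.0400)
v + (F/m)dt = (-1.7800, -1.7867, 0.3400)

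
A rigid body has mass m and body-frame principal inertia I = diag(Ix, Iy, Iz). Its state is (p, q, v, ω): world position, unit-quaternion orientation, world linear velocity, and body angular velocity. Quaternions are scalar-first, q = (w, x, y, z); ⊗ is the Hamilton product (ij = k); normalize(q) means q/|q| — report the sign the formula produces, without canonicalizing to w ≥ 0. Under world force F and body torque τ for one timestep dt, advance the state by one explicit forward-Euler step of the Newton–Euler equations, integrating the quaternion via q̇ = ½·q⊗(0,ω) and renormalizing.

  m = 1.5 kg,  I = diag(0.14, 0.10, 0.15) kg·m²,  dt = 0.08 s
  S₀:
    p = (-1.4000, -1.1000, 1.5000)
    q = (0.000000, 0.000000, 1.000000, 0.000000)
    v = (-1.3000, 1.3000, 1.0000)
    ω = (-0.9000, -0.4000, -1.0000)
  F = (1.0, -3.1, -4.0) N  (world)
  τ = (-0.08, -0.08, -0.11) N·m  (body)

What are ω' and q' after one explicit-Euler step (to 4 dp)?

α = I⁻¹(τ − ω×Iω) = (-0.7143, -0.7100, -0.6373)
ω' = ω + α·dt = (-0.9571, -0.4568, -1.0510)
2q̇ = q⊗(0,ω) = (0.4000000, -1.0000000, 0.0000000, 0.9000000)
q + ½dt·q⊗(0,ω), renormalized = (0.0160, -0.0399, 0.9984, 0.0359)

ω' = (-0.9571, -0.4568, -1.0510)
q' = (0.0160, -0.0399, 0.9984, 0.0359)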